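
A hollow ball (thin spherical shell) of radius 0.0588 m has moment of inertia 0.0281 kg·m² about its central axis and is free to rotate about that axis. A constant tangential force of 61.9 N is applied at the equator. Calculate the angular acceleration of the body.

α ≈ 130 rad/s²

τ = F R = (61.9)(0.0588) = 3.640 N·m.
From τ = Iα: α = 3.640/0.02810 = 129.5 rad/s².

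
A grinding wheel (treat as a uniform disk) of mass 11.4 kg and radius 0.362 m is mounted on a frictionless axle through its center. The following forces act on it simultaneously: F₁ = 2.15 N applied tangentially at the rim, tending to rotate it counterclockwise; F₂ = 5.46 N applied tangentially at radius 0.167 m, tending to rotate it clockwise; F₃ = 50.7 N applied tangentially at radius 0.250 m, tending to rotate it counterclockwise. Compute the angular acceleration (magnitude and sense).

I = ½MR² = (1/2)(11.4)(0.362)² = 0.7470 kg·m².
Taking counterclockwise as positive: τ₁ = +(2.15)(0.362) = +0.7783 N·m; τ₂ = −(5.46)(0.167) = −0.9118 N·m; τ₃ = +(50.7)(0.250) = +12.68 N·m.
Net torque τ = 12.54 N·m.
α = τ/I = 12.54/0.7470 = 16.79 rad/s².

α ≈ 16.8 rad/s², counterclockwise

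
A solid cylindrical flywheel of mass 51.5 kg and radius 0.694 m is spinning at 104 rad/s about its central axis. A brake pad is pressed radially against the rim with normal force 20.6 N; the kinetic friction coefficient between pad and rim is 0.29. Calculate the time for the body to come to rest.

t ≈ 311 s

I = ½MR² = (1/2)(51.5)(0.694)² = 12.40 kg·m².
Friction force f = μN = (0.29)(20.6) = 5.974 N at the rim; torque magnitude τ = fR = 4.146 N·m, opposing ω.
|α| = τ/I = 4.146/12.40 = 0.3343 rad/s² (deceleration).
0 = ω₀ − |α|t ⇒ t = ω₀/|α| = 104/0.3343 = 311.1 s.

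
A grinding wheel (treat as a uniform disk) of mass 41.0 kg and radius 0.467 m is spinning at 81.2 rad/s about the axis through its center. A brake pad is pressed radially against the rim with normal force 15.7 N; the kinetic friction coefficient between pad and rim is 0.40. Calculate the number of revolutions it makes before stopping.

≈ 800 revolutions

I = ½MR² = (1/2)(41.0)(0.467)² = 4.471 kg·m².
Friction force f = μN = (0.40)(15.7) = 6.280 N at the rim; torque magnitude τ = fR = 2.933 N·m, opposing ω.
|α| = τ/I = 2.933/4.471 = 0.6560 rad/s² (deceleration).
ω² = ω₀² − 2|α|θ with ω = 0 ⇒ θ = ω₀²/(2|α|) = 5026 rad = 799.9 rev.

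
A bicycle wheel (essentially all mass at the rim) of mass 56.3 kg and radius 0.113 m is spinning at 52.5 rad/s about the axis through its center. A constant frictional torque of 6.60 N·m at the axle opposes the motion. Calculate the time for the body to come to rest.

t ≈ 5.72 s

I = MR² = (56.3)(0.113)² = 0.7189 kg·m².
The net torque has magnitude 6.60 N·m, opposing ω.
|α| = τ/I = 6.600/0.7189 = 9.181 rad/s² (deceleration).
0 = ω₀ − |α|t ⇒ t = ω₀/|α| = 52.5/9.181 = 5.718 s.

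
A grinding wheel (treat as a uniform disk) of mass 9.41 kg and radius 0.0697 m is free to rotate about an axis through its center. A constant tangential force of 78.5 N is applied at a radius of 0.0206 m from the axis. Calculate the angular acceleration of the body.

I = ½MR² = (1/2)(9.41)(0.0697)² = 0.02286 kg·m².
τ = F·r = (78.5)(0.0206) = 1.617 N·m.
From τ = Iα: α = 1.617/0.02286 = 70.75 rad/s².

α ≈ 70.7 rad/s²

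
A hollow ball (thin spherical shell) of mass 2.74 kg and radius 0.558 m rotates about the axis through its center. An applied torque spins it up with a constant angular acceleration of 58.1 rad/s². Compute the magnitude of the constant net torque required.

I = (2/3)MR² = (2/3)(2.74)(0.558)² = 0.5688 kg·m².
τ = Iα = (0.5688)(58.10) = 33.04 N·m.

τ ≈ 33.0 N·m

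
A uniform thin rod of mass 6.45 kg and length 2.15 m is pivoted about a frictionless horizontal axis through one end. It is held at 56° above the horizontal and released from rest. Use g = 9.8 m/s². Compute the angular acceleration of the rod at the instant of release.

α ≈ 3.82 rad/s²

About the pivot, I = (1/3)ML² = (1/3)(6.45)(2.15)² = 9.938 kg·m².
The weight acts at the center, a distance L/2 = 1.075 m from the pivot; τ = Mg(L/2) cos 56° = 38.00 N·m.
α = τ/I = 38.00/9.938 = 3.823 rad/s².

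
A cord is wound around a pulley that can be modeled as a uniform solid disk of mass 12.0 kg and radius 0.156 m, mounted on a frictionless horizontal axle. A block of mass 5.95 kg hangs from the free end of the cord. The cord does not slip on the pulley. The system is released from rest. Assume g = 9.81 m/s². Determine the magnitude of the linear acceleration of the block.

a ≈ 4.88 m/s²

I = ½MR² = (1/2)(12.0)(0.156)² = 0.1460 kg·m².
Block: mg − T = ma. Pulley: TR = Iα. No-slip: a = αR, so T = (I/R²)a = 6.000·a.
Then mg = (m + 6.000)a, so a = (5.95)(9.81)/(5.95 + 6.000) = 4.884 m/s².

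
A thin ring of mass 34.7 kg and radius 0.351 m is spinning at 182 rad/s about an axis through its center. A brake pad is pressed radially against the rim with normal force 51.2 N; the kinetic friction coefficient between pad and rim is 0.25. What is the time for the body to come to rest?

I = MR² = (34.7)(0.351)² = 4.275 kg·m².
Friction force f = μN = (0.25)(51.2) = 12.80 N at the rim; torque magnitude τ = fR = 4.493 N·m, opposing ω.
|α| = τ/I = 4.493/4.275 = 1.051 rad/s² (deceleration).
0 = ω₀ − |α|t ⇒ t = ω₀/|α| = 182/1.051 = 173.2 s.

t ≈ 173 s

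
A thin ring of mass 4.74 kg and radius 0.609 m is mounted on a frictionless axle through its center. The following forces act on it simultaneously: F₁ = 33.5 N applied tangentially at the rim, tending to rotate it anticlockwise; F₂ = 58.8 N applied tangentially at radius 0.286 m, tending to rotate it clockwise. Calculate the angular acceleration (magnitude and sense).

I = MR² = (4.74)(0.609)² = 1.758 kg·m².
Taking anticlockwise as positive: τ₁ = +(33.5)(0.609) = +20.40 N·m; τ₂ = −(58.8)(0.286) = −16.82 N·m.
Net torque τ = 3.585 N·m.
α = τ/I = 3.585/1.758 = 2.039 rad/s².

α ≈ 2.04 rad/s², anticlockwise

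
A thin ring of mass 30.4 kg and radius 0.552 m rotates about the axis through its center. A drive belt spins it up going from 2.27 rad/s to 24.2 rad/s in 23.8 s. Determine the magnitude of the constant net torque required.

I = MR² = (30.4)(0.552)² = 9.263 kg·m².
α = Δω/Δt = (24.2 − 2.27)/23.8 = 0.9214 rad/s².
τ = Iα = (9.263)(0.9214) = 8.535 N·m.

τ ≈ 8.54 N·m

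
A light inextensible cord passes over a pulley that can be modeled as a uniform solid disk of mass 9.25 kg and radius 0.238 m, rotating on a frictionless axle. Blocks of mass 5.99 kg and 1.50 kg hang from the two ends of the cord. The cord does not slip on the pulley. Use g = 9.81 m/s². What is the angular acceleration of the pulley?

α ≈ 15.3 rad/s²

I = ½MR² = (1/2)(9.25)(0.238)² = 0.2620 kg·m².
Heavier block: m₁g − T₁ = m₁a. Lighter block: T₂ − m₂g = m₂a.
Pulley: (T₁ − T₂)R = Iα = I(a/R), so T₁ − T₂ = (I/R²)a = (1/2)M_p a = 4.625·a.
Adding the three: (m₁ − m₂)g = (m₁ + m₂ + 4.625)a, so a = (5.99 − 1.50)(9.81)/(5.99 + 1.50 + 4.625) = 3.636 m/s².
α = a/R = 3.636/0.238 = 15.28 rad/s².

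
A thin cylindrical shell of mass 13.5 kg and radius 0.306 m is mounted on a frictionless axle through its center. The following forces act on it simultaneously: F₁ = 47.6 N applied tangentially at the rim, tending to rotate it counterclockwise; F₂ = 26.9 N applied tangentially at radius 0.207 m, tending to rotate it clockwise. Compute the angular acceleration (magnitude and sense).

I = MR² = (13.5)(0.306)² = 1.264 kg·m².
Taking counterclockwise as positive: τ₁ = +(47.6)(0.306) = +14.57 N·m; τ₂ = −(26.9)(0.207) = −5.568 N·m.
Net torque τ = 8.997 N·m.
α = τ/I = 8.997/1.264 = 7.118 rad/s².

α ≈ 7.12 rad/s², counterclockwise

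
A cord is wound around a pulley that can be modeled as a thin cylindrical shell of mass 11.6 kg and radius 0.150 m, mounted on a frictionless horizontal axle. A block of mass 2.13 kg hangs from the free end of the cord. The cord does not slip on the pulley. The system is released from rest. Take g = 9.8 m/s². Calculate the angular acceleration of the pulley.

α ≈ 10.1 rad/s²

I = MR² = (11.6)(0.150)² = 0.2610 kg·m².
Block: mg − T = ma. Pulley: TR = Iα. No-slip: a = αR, so T = (I/R²)a = 11.60·a.
Then mg = (m + 11.60)a, so a = (2.13)(9.8)/(2.13 + 11.60) = 1.520 m/s².
α = a/R = 1.520/0.150 = 10.14 rad/s².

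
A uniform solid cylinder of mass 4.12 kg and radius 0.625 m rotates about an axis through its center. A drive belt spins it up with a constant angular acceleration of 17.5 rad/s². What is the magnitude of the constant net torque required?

I = ½MR² = (1/2)(4.12)(0.625)² = 0.8047 kg·m².
τ = Iα = (0.8047)(17.50) = 14.08 N·m.

τ ≈ 14.1 N·m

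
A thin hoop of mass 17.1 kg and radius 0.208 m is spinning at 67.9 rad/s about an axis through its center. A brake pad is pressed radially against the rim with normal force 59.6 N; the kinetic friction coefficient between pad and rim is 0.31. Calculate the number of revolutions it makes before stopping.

≈ 70.6 revolutions

I = MR² = (17.1)(0.208)² = 0.7398 kg·m².
Friction force f = μN = (0.31)(59.6) = 18.48 N at the rim; torque magnitude τ = fR = 3.843 N·m, opposing ω.
|α| = τ/I = 3.843/0.7398 = 5.195 rad/s² (deceleration).
ω² = ω₀² − 2|α|θ with ω = 0 ⇒ θ = ω₀²/(2|α|) = 443.8 rad = 70.63 rev.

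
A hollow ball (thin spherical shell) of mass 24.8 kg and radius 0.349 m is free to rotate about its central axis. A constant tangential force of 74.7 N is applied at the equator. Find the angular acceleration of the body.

I = (2/3)MR² = (2/3)(24.8)(0.349)² = 2.014 kg·m².
τ = F R = (74.7)(0.349) = 26.07 N·m.
Newton's second law for rotation, τ = Iα, gives α = τ/I = 26.07/2.014 = 12.95 rad/s².

α ≈ 12.9 rad/s²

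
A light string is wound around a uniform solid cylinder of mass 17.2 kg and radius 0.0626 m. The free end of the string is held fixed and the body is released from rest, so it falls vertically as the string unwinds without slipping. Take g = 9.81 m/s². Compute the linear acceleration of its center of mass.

a ≈ 6.54 m/s²

Translation: Mg − T = Ma. Rotation about the center: TR = Iα with I = ½MR².
With a = αR: T = (I/R²)a = (1/2)M a, so Mg = (1 + 0.5000)Ma.
a = g/(1 + 0.5000) = 9.81/1.500 = 6.540 m/s².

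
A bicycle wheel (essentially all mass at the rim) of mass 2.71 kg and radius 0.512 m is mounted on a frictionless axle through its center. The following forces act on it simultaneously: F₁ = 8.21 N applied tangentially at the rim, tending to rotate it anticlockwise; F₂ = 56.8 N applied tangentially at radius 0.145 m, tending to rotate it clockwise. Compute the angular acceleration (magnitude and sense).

I = MR² = (2.71)(0.512)² = 0.7104 kg·m².
Taking anticlockwise as positive: τ₁ = +(8.21)(0.512) = +4.204 N·m; τ₂ = −(56.8)(0.145) = −8.236 N·m.
Net torque τ = -4.032 N·m.
α = τ/I = -4.032/0.7104 = -5.676 rad/s².

α ≈ 5.68 rad/s², clockwise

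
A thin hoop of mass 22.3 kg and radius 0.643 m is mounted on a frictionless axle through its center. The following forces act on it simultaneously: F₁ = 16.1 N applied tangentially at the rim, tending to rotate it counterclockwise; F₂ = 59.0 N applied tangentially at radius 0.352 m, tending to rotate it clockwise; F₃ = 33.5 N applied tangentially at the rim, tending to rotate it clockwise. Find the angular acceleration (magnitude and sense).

I = MR² = (22.3)(0.643)² = 9.220 kg·m².
Taking counterclockwise as positive: τ₁ = +(16.1)(0.643) = +10.35 N·m; τ₂ = −(59.0)(0.352) = −20.77 N·m; τ₃ = −(33.5)(0.643) = −21.54 N·m.
Net torque τ = -31.96 N·m.
α = τ/I = -31.96/9.220 = -3.466 rad/s².

α ≈ 3.47 rad/s², clockwise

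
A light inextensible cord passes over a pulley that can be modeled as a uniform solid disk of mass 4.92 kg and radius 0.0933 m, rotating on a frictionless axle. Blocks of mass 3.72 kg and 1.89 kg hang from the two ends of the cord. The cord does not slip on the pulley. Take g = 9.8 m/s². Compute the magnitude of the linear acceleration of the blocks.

a ≈ 2.22 m/s²

I = ½MR² = (1/2)(4.92)(0.0933)² = 0.02141 kg·m².
Heavier block: m₁g − T₁ = m₁a. Lighter block: T₂ − m₂g = m₂a.
Pulley: (T₁ − T₂)R = Iα = I(a/R), so T₁ − T₂ = (I/R²)a = (1/2)M_p a = 2.460·a.
Adding the three: (m₁ − m₂)g = (m₁ + m₂ + 2.460)a, so a = (3.72 − 1.89)(9.8)/(3.72 + 1.89 + 2.460) = 2.222 m/s².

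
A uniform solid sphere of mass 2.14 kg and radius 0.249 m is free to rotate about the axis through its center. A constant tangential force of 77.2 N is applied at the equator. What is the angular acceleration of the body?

I = (2/5)MR² = (2/5)(2.14)(0.249)² = 0.05307 kg·m².
τ = F R = (77.2)(0.249) = 19.22 N·m.
Newton's second law for rotation, τ = Iα, gives α = τ/I = 19.22/0.05307 = 362.2 rad/s².

α ≈ 362 rad/s²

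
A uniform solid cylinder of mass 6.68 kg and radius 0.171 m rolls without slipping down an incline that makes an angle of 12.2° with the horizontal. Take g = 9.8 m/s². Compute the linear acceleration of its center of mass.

Translation along the incline: Mg sinθ − f = Ma.
Rotation about the center: fR = Iα with I = ½MR². No-slip gives a = αR, so f = (I/R²)a = (1/2)M a.
Substituting: Mg sinθ = (1 + 0.5000)Ma, so a = g sinθ/(1 + 0.5000) = (9.8) sin 12.2° / 1.500 = 1.381 m/s².

a ≈ 1.38 m/s²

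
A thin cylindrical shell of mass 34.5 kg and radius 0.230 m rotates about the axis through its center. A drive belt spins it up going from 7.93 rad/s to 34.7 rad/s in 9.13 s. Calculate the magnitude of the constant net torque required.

I = MR² = (34.5)(0.230)² = 1.825 kg·m².
α = Δω/Δt = (34.7 − 7.93)/9.13 = 2.932 rad/s².
τ = Iα = (1.825)(2.932) = 5.351 N·m.

τ ≈ 5.35 N·m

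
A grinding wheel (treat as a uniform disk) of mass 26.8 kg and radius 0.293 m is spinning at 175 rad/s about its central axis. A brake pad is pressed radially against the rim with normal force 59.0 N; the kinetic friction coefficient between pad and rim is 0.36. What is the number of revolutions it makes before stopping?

I = ½MR² = (1/2)(26.8)(0.293)² = 1.150 kg·m².
Friction force f = μN = (0.36)(59.0) = 21.24 N at the rim; torque magnitude τ = fR = 6.223 N·m, opposing ω.
|α| = τ/I = 6.223/1.150 = 5.410 rad/s² (deceleration).
ω² = ω₀² − 2|α|θ with ω = 0 ⇒ θ = ω₀²/(2|α|) = 2831 rad = 450.5 rev.

≈ 450 revolutions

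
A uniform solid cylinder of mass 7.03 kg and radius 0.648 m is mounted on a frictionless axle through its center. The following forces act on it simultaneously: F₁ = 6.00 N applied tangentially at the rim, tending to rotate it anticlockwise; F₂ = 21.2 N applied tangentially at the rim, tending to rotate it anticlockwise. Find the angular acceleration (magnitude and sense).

I = ½MR² = (1/2)(7.03)(0.648)² = 1.476 kg·m².
Taking anticlockwise as positive: τ₁ = +(6.00)(0.648) = +3.888 N·m; τ₂ = +(21.2)(0.648) = +13.74 N·m.
Net torque τ = 17.63 N·m.
α = τ/I = 17.63/1.476 = 11.94 rad/s².

α ≈ 11.9 rad/s², anticlockwise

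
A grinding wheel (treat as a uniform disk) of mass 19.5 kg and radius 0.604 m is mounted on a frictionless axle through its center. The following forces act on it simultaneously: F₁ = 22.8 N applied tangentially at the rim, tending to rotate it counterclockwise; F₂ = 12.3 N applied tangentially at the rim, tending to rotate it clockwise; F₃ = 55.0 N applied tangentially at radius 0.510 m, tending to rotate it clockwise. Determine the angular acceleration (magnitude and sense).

α ≈ 6.10 rad/s², clockwise

I = ½MR² = (1/2)(19.5)(0.604)² = 3.557 kg·m².
Taking counterclockwise as positive: τ₁ = +(22.8)(0.604) = +13.77 N·m; τ₂ = −(12.3)(0.604) = −7.429 N·m; τ₃ = −(55.0)(0.510) = −28.05 N·m.
Net torque τ = -21.71 N·m.
α = τ/I = -21.71/3.557 = -6.103 rad/s².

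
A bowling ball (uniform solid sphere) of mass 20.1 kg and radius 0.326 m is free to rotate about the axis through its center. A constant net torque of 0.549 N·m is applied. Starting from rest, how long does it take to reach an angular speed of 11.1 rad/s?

t ≈ 17.3 s

I = (2/5)MR² = (2/5)(20.1)(0.326)² = 0.8545 kg·m².
α = τ/I = 0.549/0.8545 = 0.6425 rad/s².
ω = αt ⇒ t = ω/α = 11.1/0.6425 = 17.28 s.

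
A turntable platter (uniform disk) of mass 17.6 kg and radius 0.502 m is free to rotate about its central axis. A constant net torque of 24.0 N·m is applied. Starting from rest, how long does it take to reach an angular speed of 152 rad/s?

t ≈ 14.0 s

I = ½MR² = (1/2)(17.6)(0.502)² = 2.218 kg·m².
α = τ/I = 24.0/2.218 = 10.82 rad/s².
ω = αt ⇒ t = ω/α = 152/10.82 = 14.05 s.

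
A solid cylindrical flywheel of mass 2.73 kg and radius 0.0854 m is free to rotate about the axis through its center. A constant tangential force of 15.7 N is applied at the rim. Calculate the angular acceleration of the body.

I = ½MR² = (1/2)(2.73)(0.0854)² = 0.009955 kg·m².
τ = F R = (15.7)(0.0854) = 1.341 N·m.
From τ = Iα: α = 1.341/0.009955 = 134.7 rad/s².

α ≈ 135 rad/s²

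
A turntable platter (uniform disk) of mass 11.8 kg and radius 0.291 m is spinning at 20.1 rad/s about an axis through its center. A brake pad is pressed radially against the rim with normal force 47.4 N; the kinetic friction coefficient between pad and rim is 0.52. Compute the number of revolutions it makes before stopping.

I = ½MR² = (1/2)(11.8)(0.291)² = 0.4996 kg·m².
Friction force f = μN = (0.52)(47.4) = 24.65 N at the rim; torque magnitude τ = fR = 7.173 N·m, opposing ω.
|α| = τ/I = 7.173/0.4996 = 14.36 rad/s² (deceleration).
ω² = ω₀² − 2|α|θ with ω = 0 ⇒ θ = ω₀²/(2|α|) = 14.07 rad = 2.239 rev.

≈ 2.24 revolutions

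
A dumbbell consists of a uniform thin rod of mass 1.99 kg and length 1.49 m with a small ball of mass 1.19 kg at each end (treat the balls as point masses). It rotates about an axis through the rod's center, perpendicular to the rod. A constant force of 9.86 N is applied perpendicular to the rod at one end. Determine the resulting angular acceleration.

α ≈ 4.35 rad/s²

I_rod = (1/12)ML² = (1/12)(1.99)(1.49)² = 0.3682 kg·m².
I_balls = 2·m·(L/2)² = 2(1.19)(0.7450)² = 1.321 kg·m².
Total I = 1.689 kg·m².
τ = F·(L/2) = (9.86)(0.745) = 7.346 N·m.
α = τ/I = 7.346/1.689 = 4.349 rad/s².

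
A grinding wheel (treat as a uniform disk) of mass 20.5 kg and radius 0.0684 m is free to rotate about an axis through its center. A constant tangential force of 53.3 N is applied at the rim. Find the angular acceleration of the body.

α ≈ 76.0 rad/s²

I = ½MR² = (1/2)(20.5)(0.0684)² = 0.04796 kg·m².
τ = F R = (53.3)(0.0684) = 3.646 N·m.
From τ = Iα: α = 3.646/0.04796 = 76.02 rad/s².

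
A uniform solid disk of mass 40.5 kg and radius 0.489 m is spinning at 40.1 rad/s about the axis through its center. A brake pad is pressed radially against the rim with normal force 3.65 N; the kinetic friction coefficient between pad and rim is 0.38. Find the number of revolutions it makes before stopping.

I = ½MR² = (1/2)(40.5)(0.489)² = 4.842 kg·m².
Friction force f = μN = (0.38)(3.65) = 1.387 N at the rim; torque magnitude τ = fR = 0.6782 N·m, opposing ω.
|α| = τ/I = 0.6782/4.842 = 0.1401 rad/s² (deceleration).
ω² = ω₀² − 2|α|θ with ω = 0 ⇒ θ = ω₀²/(2|α|) = 5740 rad = 913.6 rev.

≈ 914 revolutions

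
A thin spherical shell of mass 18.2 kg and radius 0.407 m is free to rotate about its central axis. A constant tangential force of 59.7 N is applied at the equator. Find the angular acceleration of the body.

I = (2/3)MR² = (2/3)(18.2)(0.407)² = 2.010 kg·m².
τ = F R = (59.7)(0.407) = 24.30 N·m.
Newton's second law for rotation, τ = Iα, gives α = τ/I = 24.30/2.010 = 12.09 rad/s².

α ≈ 12.1 rad/s²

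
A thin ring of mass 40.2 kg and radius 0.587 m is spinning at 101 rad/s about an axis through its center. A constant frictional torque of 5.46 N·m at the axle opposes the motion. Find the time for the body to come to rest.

t ≈ 256 s

I = MR² = (40.2)(0.587)² = 13.85 kg·m².
The net torque has magnitude 5.46 N·m, opposing ω.
|α| = τ/I = 5.460/13.85 = 0.3942 rad/s² (deceleration).
0 = ω₀ − |α|t ⇒ t = ω₀/|α| = 101/0.3942 = 256.2 s.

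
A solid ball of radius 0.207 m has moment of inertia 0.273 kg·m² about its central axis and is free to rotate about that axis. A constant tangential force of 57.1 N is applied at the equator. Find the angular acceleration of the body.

α ≈ 43.3 rad/s²

τ = F R = (57.1)(0.207) = 11.82 N·m.
Newton's second law for rotation, τ = Iα, gives α = τ/I = 11.82/0.2730 = 43.30 rad/s².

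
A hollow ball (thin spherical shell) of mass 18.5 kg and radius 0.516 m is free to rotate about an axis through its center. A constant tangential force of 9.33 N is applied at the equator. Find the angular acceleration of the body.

α ≈ 1.47 rad/s²

I = (2/3)MR² = (2/3)(18.5)(0.516)² = 3.284 kg·m².
τ = F R = (9.33)(0.516) = 4.814 N·m.
From τ = Iα: α = 4.814/3.284 = 1.466 rad/s².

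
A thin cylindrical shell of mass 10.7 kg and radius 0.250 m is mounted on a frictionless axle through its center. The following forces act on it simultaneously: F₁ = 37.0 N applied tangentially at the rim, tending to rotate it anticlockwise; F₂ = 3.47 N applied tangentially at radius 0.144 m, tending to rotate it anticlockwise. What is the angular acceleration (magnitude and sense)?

α ≈ 14.6 rad/s², anticlockwise

I = MR² = (10.7)(0.250)² = 0.6687 kg·m².
Taking anticlockwise as positive: τ₁ = +(37.0)(0.250) = +9.250 N·m; τ₂ = +(3.47)(0.144) = +0.4997 N·m.
Net torque τ = 9.750 N·m.
α = τ/I = 9.750/0.6687 = 14.58 rad/s².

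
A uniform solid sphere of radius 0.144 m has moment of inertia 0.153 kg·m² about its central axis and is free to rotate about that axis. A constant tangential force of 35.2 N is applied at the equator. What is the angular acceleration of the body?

α ≈ 33.1 rad/s²

τ = F R = (35.2)(0.144) = 5.069 N·m.
Newton's second law for rotation, τ = Iα, gives α = τ/I = 5.069/0.1530 = 33.13 rad/s².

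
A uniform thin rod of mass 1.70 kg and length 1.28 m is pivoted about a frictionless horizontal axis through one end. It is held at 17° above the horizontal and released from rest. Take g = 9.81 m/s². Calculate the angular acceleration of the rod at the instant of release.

α ≈ 11.0 rad/s²

About the pivot, I = (1/3)ML² = (1/3)(1.70)(1.28)² = 0.9284 kg·m².
The weight acts at the center, a distance L/2 = 0.6400 m from the pivot; τ = Mg(L/2) cos 17° = 10.21 N·m.
α = τ/I = 10.21/0.9284 = 10.99 rad/s².
(Equivalently α = (3g/(2L)) cos 17° = 10.99 rad/s².)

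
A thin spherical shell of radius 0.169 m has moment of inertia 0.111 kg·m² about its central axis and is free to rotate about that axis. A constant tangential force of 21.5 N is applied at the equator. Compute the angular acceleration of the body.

τ = F R = (21.5)(0.169) = 3.634 N·m.
From τ = Iα: α = 3.634/0.1110 = 32.73 rad/s².

α ≈ 32.7 rad/s²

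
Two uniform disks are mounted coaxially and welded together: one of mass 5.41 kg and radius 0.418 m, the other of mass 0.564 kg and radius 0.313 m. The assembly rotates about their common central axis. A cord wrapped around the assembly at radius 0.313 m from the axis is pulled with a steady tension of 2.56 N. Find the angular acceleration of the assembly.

I = ½M₁R₁² + ½M₂R₂² = ½(5.41)(0.418)² + ½(0.564)(0.313)² = 0.5003 kg·m².
τ = F r = (2.56)(0.313) = 0.8013 N·m.
α = τ/I = 0.8013/0.5003 = 1.602 rad/s².

α ≈ 1.60 rad/s²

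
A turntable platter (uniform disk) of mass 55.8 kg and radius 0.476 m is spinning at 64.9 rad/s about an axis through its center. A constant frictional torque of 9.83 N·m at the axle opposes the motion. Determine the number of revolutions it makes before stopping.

I = ½MR² = (1/2)(55.8)(0.476)² = 6.321 kg·m².
The net torque has magnitude 9.83 N·m, opposing ω.
|α| = τ/I = 9.830/6.321 = 1.555 rad/s² (deceleration).
ω² = ω₀² − 2|α|θ with ω = 0 ⇒ θ = ω₀²/(2|α|) = 1354 rad = 215.5 rev.

≈ 216 revolutions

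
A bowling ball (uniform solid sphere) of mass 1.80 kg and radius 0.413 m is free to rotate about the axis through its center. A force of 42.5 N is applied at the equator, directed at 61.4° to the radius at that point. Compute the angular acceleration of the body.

I = (2/5)MR² = (2/5)(1.80)(0.413)² = 0.1228 kg·m².
Only the tangential component produces torque: τ = F R sinθ = (42.5)(0.413) sin 61.4° = 15.41 N·m.
From τ = Iα: α = 15.41/0.1228 = 125.5 rad/s².

α ≈ 125 rad/s²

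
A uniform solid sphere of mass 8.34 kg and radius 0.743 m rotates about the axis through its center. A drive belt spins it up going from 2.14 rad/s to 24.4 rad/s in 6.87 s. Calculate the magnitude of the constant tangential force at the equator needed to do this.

F ≈ 8.03 N

I = (2/5)MR² = (2/5)(8.34)(0.743)² = 1.842 kg·m².
α = Δω/Δt = (24.4 − 2.14)/6.87 = 3.240 rad/s².
The required torque is τ = Iα = (1.842)(3.240) = 5.967 N·m.
A tangential force at the equator gives τ = FR, so F = τ/R = 5.967/0.743 = 8.031 N.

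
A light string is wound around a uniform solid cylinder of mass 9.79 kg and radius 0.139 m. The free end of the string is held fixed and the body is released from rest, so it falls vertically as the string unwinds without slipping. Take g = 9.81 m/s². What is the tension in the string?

T ≈ 32.0 N

Translation: Mg − T = Ma. Rotation about the center: TR = Iα with I = ½MR².
With a = αR: T = (I/R²)a = (1/2)M a, so Mg = (1 + 0.5000)Ma.
a = g/(1 + 0.5000) = 9.81/1.500 = 6.540 m/s².
T = 0.5000·M·a = (0.5000)(9.79)(6.540) = 32.01 N.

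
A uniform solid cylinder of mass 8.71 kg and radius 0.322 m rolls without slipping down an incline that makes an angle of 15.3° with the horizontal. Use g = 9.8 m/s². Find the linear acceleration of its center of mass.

a ≈ 1.72 m/s²

Translation along the incline: Mg sinθ − f = Ma.
Rotation about the center: fR = Iα with I = ½MR². No-slip gives a = αR, so f = (I/R²)a = (1/2)M a.
Substituting: Mg sinθ = (1 + 0.5000)Ma, so a = g sinθ/(1 + 0.5000) = (9.8) sin 15.3° / 1.500 = 1.724 m/s².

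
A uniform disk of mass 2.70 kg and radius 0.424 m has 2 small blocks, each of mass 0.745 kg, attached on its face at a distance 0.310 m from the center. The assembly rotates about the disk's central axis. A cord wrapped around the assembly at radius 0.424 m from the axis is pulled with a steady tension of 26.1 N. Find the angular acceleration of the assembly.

I_disk = ½MR² = ½(2.70)(0.424)² = 0.2427 kg·m².
I_blocks = 2·m·r² = 2(0.745)(0.310)² = 0.1432 kg·m².
Total I = 0.3859 kg·m².
τ = F r = (26.1)(0.424) = 11.07 N·m.
α = τ/I = 11.07/0.3859 = 28.68 rad/s².

α ≈ 28.7 rad/s²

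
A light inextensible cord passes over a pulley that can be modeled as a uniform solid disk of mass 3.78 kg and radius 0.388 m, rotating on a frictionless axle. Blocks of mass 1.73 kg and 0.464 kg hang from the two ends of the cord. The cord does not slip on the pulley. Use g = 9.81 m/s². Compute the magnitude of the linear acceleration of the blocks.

I = ½MR² = (1/2)(3.78)(0.388)² = 0.2845 kg·m².
Heavier block: m₁g − T₁ = m₁a. Lighter block: T₂ − m₂g = m₂a.
Pulley: (T₁ − T₂)R = Iα = I(a/R), so T₁ − T₂ = (I/R²)a = (1/2)M_p a = 1.890·a.
Adding the three: (m₁ − m₂)g = (m₁ + m₂ + 1.890)a, so a = (1.73 − 0.464)(9.81)/(1.73 + 0.464 + 1.890) = 3.041 m/s².

a ≈ 3.04 m/s²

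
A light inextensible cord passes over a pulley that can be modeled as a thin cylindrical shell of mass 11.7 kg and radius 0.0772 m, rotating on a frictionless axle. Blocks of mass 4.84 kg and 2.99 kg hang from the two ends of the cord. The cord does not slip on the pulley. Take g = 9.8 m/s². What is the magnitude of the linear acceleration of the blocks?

I = MR² = (11.7)(0.0772)² = 0.06973 kg·m².
Heavier block: m₁g − T₁ = m₁a. Lighter block: T₂ − m₂g = m₂a.
Pulley: (T₁ − T₂)R = Iα = I(a/R), so T₁ − T₂ = (I/R²)a = 1·M_p a = 11.70·a.
Adding the three: (m₁ − m₂)g = (m₁ + m₂ + 11.70)a, so a = (4.84 − 2.99)(9.8)/(4.84 + 2.99 + 11.70) = 0.9283 m/s².

a ≈ 0.928 m/s²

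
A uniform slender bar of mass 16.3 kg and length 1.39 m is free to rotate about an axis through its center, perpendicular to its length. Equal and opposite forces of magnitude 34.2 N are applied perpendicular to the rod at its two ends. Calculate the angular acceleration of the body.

α ≈ 18.1 rad/s²

I = (1/12)ML² = (1/12)(16.3)(1.39)² = 2.624 kg·m².
The couple gives τ = F·(L/2) + F·(L/2) = F L = (34.2)(1.39) = 47.54 N·m.
From τ = Iα: α = 47.54/2.624 = 18.11 rad/s².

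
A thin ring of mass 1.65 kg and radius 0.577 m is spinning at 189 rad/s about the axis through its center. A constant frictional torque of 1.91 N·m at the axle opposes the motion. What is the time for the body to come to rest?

I = MR² = (1.65)(0.577)² = 0.5493 kg·m².
The net torque has magnitude 1.91 N·m, opposing ω.
|α| = τ/I = 1.910/0.5493 = 3.477 rad/s² (deceleration).
0 = ω₀ − |α|t ⇒ t = ω₀/|α| = 189/3.477 = 54.36 s.

t ≈ 54.4 s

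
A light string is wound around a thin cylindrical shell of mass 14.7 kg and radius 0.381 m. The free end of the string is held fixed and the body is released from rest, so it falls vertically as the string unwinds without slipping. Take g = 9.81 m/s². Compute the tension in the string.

T ≈ 72.1 N

Translation: Mg − T = Ma. Rotation about the center: TR = Iα with I = MR².
With a = αR: T = (I/R²)a = M a, so Mg = (1 + 1.000)Ma.
a = g/(1 + 1.000) = 9.81/2.000 = 4.905 m/s².
T = 1.000·M·a = (1.000)(14.7)(4.905) = 72.10 N.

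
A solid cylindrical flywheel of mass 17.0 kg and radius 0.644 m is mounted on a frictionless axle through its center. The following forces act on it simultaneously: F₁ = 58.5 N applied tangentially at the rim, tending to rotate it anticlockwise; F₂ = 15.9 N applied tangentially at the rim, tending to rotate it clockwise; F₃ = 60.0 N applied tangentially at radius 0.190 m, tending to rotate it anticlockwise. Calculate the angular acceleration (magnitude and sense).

I = ½MR² = (1/2)(17.0)(0.644)² = 3.525 kg·m².
Taking anticlockwise as positive: τ₁ = +(58.5)(0.644) = +37.67 N·m; τ₂ = −(15.9)(0.644) = −10.24 N·m; τ₃ = +(60.0)(0.190) = +11.40 N·m.
Net torque τ = 38.83 N·m.
α = τ/I = 38.83/3.525 = 11.02 rad/s².

α ≈ 11.0 rad/s², anticlockwise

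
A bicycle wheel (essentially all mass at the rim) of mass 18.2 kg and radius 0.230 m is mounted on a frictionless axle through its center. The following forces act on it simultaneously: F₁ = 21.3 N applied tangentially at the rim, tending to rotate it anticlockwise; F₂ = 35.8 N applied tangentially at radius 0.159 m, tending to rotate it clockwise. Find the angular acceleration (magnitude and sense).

α ≈ 0.824 rad/s², clockwise

I = MR² = (18.2)(0.230)² = 0.9628 kg·m².
Taking anticlockwise as positive: τ₁ = +(21.3)(0.230) = +4.899 N·m; τ₂ = −(35.8)(0.159) = −5.692 N·m.
Net torque τ = -0.7932 N·m.
α = τ/I = -0.7932/0.9628 = -0.8239 rad/s².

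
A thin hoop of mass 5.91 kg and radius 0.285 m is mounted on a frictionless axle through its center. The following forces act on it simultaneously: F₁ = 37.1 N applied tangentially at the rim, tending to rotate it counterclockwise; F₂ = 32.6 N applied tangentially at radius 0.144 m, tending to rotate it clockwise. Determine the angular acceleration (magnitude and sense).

I = MR² = (5.91)(0.285)² = 0.4800 kg·m².
Taking counterclockwise as positive: τ₁ = +(37.1)(0.285) = +10.57 N·m; τ₂ = −(32.6)(0.144) = −4.694 N·m.
Net torque τ = 5.879 N·m.
α = τ/I = 5.879/0.4800 = 12.25 rad/s².

α ≈ 12.2 rad/s², counterclockwise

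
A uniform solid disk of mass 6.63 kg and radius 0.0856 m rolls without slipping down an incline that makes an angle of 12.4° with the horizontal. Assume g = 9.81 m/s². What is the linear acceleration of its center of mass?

Translation along the incline: Mg sinθ − f = Ma.
Rotation about the center: fR = Iα with I = ½MR². No-slip gives a = αR, so f = (I/R²)a = (1/2)M a.
Substituting: Mg sinθ = (1 + 0.5000)Ma, so a = g sinθ/(1 + 0.5000) = (9.81) sin 12.4° / 1.500 = 1.404 m/s².

a ≈ 1.40 m/s²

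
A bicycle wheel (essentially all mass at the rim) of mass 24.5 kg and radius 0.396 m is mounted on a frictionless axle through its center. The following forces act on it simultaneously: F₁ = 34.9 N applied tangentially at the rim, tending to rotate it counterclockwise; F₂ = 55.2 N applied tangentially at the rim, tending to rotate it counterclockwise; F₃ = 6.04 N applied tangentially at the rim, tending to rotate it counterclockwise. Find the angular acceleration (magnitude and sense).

I = MR² = (24.5)(0.396)² = 3.842 kg·m².
Taking counterclockwise as positive: τ₁ = +(34.9)(0.396) = +13.82 N·m; τ₂ = +(55.2)(0.396) = +21.86 N·m; τ₃ = +(6.04)(0.396) = +2.392 N·m.
Net torque τ = 38.07 N·m.
α = τ/I = 38.07/3.842 = 9.909 rad/s².

α ≈ 9.91 rad/s², counterclockwise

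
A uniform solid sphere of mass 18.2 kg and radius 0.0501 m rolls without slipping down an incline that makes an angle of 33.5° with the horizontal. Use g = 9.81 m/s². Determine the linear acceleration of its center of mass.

Translation along the incline: Mg sinθ − f = Ma.
Rotation about the center: fR = Iα with I = (2/5)MR². No-slip gives a = αR, so f = (I/R²)a = (2/5)M a.
Substituting: Mg sinθ = (1 + 0.4000)Ma, so a = g sinθ/(1 + 0.4000) = (9.81) sin 33.5° / 1.400 = 3.868 m/s².

a ≈ 3.87 m/s²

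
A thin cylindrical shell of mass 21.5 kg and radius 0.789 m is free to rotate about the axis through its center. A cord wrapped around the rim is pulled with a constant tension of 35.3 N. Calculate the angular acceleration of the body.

I = MR² = (21.5)(0.789)² = 13.38 kg·m².
τ = F R = (35.3)(0.789) = 27.85 N·m.
From τ = Iα: α = 27.85/13.38 = 2.081 rad/s².

α ≈ 2.08 rad/s²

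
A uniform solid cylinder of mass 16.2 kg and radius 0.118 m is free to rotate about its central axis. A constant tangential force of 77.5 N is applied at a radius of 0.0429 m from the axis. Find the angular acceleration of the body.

I = ½MR² = (1/2)(16.2)(0.118)² = 0.1128 kg·m².
τ = F·r = (77.5)(0.0429) = 3.325 N·m.
From τ = Iα: α = 3.325/0.1128 = 29.48 rad/s².

α ≈ 29.5 rad/s²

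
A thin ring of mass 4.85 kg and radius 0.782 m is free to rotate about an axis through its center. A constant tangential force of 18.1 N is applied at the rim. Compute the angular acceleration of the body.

α ≈ 4.77 rad/s²

I = MR² = (4.85)(0.782)² = 2.966 kg·m².
τ = F R = (18.1)(0.782) = 14.15 N·m.
From τ = Iα: α = 14.15/2.966 = 4.772 rad/s².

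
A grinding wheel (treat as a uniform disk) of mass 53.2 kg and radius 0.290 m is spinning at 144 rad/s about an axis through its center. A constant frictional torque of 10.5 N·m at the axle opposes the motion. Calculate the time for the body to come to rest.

I = ½MR² = (1/2)(53.2)(0.290)² = 2.237 kg·m².
The net torque has magnitude 10.5 N·m, opposing ω.
|α| = τ/I = 10.50/2.237 = 4.694 rad/s² (deceleration).
0 = ω₀ − |α|t ⇒ t = ω₀/|α| = 144/4.694 = 30.68 s.

t ≈ 30.7 s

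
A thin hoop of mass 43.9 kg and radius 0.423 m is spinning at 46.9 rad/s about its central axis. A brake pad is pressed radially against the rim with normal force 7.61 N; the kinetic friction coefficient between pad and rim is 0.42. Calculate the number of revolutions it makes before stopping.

I = MR² = (43.9)(0.423)² = 7.855 kg·m².
Friction force f = μN = (0.42)(7.61) = 3.196 N at the rim; torque magnitude τ = fR = 1.352 N·m, opposing ω.
|α| = τ/I = 1.352/7.855 = 0.1721 rad/s² (deceleration).
ω² = ω₀² − 2|α|θ with ω = 0 ⇒ θ = ω₀²/(2|α|) = 6390 rad = 1017 rev.

≈ 1020 revolutions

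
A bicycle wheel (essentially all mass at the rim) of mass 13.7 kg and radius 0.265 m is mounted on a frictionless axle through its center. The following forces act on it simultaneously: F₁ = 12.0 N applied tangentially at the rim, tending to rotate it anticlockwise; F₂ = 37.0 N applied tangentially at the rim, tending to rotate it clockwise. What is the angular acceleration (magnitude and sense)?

I = MR² = (13.7)(0.265)² = 0.9621 kg·m².
Taking anticlockwise as positive: τ₁ = +(12.0)(0.265) = +3.180 N·m; τ₂ = −(37.0)(0.265) = −9.805 N·m.
Net torque τ = -6.625 N·m.
α = τ/I = -6.625/0.9621 = -6.886 rad/s².

α ≈ 6.89 rad/s², clockwise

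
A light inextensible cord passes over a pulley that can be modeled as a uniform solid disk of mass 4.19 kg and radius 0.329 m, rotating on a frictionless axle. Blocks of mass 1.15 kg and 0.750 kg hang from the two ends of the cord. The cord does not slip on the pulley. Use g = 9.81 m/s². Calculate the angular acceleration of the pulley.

I = ½MR² = (1/2)(4.19)(0.329)² = 0.2268 kg·m².
Heavier block: m₁g − T₁ = m₁a. Lighter block: T₂ − m₂g = m₂a.
Pulley: (T₁ − T₂)R = Iα = I(a/R), so T₁ − T₂ = (I/R²)a = (1/2)M_p a = 2.095·a.
Adding the three: (m₁ − m₂)g = (m₁ + m₂ + 2.095)a, so a = (1.15 − 0.750)(9.81)/(1.15 + 0.750 + 2.095) = 0.9822 m/s².
α = a/R = 0.9822/0.329 = 2.985 rad/s².

α ≈ 2.99 rad/s²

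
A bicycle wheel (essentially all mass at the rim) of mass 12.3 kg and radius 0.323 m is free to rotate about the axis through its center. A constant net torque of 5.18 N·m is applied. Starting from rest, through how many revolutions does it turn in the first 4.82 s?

≈ 7.46 revolutions

I = MR² = (12.3)(0.323)² = 1.283 kg·m².
α = τ/I = 5.18/1.283 = 4.037 rad/s².
θ = ½αt² = ½(4.037)(4.82)² = 46.89 rad.
Revolutions = θ/(2π) = 7.463.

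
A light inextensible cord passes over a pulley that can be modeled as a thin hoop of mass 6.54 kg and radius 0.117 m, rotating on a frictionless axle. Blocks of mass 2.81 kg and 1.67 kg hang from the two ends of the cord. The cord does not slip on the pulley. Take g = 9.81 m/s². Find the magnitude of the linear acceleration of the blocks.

I = MR² = (6.54)(0.117)² = 0.08953 kg·m².
Heavier block: m₁g − T₁ = m₁a. Lighter block: T₂ − m₂g = m₂a.
Pulley: (T₁ − T₂)R = Iα = I(a/R), so T₁ − T₂ = (I/R²)a = 1·M_p a = 6.540·a.
Adding the three: (m₁ − m₂)g = (m₁ + m₂ + 6.540)a, so a = (2.81 − 1.67)(9.81)/(2.81 + 1.67 + 6.540) = 1.015 m/s².

a ≈ 1.01 m/s²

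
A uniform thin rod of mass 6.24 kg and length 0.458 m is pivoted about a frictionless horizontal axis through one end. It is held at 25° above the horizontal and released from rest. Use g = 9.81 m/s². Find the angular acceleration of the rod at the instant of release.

About the pivot, I = (1/3)ML² = (1/3)(6.24)(0.458)² = 0.4363 kg·m².
The weight acts at the center, a distance L/2 = 0.2290 m from the pivot; τ = Mg(L/2) cos 25° = 12.70 N·m.
α = τ/I = 12.70/0.4363 = 29.12 rad/s².
(Equivalently α = (3g/(2L)) cos 25° = 29.12 rad/s².)

α ≈ 29.1 rad/s²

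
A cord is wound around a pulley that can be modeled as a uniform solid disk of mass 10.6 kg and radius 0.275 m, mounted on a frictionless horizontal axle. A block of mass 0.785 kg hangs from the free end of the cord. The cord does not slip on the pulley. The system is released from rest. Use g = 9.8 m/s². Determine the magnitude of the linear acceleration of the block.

I = ½MR² = (1/2)(10.6)(0.275)² = 0.4008 kg·m².
Block: mg − T = ma. Pulley: TR = Iα. No-slip: a = αR, so T = (I/R²)a = 5.300·a.
Then mg = (m + 5.300)a, so a = (0.785)(9.8)/(0.785 + 5.300) = 1.264 m/s².

a ≈ 1.26 m/s²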